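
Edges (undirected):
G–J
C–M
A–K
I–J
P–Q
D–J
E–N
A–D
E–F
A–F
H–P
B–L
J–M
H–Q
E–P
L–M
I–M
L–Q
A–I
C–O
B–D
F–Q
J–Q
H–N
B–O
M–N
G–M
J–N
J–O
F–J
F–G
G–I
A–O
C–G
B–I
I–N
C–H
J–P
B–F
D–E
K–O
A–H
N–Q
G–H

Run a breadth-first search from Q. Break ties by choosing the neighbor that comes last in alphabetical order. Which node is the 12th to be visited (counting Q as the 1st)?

O

Visit Q; enqueue P, N, L, J, H, F → queue [P, N, L, J, H, F]
Visit P; enqueue E → queue [N, L, J, H, F, E]
Visit N; enqueue M, I → queue [L, J, H, F, E, M, I]
Visit L; enqueue B → queue [J, H, F, E, M, I, B]
Visit J; enqueue O, G, D → queue [H, F, E, M, I, B, O, G, D]
Visit H; enqueue C, A → queue [F, E, M, I, B, O, G, D, C, A]
Visit F → queue [E, M, I, B, O, G, D, C, A]
Visit E → queue [M, I, B, O, G, D, C, A]
Visit M → queue [I, B, O, G, D, C, A]
Visit I → queue [B, O, G, D, C, A]
Visit B → queue [O, G, D, C, A]
Visit O; enqueue K → queue [G, D, C, A, K]
Visit G → queue [D, C, A, K]
Visit D → queue [C, A, K]
Visit C → queue [A, K]
Visit A → queue [K]
Visit K → queue []

Visit order: Q, P, N, L, J, H, F, E, M, I, B, O, G, D, C, A, K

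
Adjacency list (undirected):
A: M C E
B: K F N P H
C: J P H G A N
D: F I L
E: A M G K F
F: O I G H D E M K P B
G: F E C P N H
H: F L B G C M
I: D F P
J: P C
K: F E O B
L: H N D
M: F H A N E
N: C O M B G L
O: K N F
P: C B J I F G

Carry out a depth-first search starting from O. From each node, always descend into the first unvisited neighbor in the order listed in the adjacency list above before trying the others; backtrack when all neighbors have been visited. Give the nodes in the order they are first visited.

O, K, F, I, D, L, H, B, N, C, J, P, G, E, A, M

Visit O
O → K
K → F
F → I
I → D
D → L
L → H
H → B
B → N
N → C
C → J
J → P
P → G
G → E
E → A
A → M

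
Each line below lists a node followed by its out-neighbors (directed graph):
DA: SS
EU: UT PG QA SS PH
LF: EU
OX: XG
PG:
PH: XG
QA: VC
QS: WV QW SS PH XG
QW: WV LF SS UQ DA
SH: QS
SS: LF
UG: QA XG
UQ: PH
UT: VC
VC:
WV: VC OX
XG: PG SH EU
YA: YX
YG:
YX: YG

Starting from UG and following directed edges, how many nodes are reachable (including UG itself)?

17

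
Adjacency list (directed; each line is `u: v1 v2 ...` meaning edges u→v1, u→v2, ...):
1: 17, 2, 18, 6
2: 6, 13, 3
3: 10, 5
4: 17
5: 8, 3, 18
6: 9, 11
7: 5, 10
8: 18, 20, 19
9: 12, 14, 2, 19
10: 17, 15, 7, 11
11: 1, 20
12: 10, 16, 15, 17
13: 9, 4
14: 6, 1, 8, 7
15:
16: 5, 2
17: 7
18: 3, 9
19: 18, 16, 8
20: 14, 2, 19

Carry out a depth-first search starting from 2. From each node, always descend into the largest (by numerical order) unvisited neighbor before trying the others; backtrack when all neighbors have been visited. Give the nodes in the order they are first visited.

Visit 2
2 → 13
13 → 9
9 → 19
19 → 18
18 → 3
3 → 10
10 → 17
17 → 7
7 → 5
5 → 8
8 → 20
20 → 14
14 → 6
6 → 11
11 → 1
10 → 15
19 → 16
9 → 12
13 → 4

2, 13, 9, 19, 18, 3, 10, 17, 7, 5, 8, 20, 14, 6, 11, 1, 15, 16, 12, 4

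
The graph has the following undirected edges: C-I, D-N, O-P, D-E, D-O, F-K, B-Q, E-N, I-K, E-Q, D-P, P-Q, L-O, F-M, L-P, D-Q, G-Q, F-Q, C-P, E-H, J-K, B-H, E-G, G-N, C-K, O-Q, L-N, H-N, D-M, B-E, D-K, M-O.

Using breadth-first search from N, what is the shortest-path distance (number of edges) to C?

3

Level 0: N
Level 1: D, E, G, H, L
Level 2: B, K, M, O, P, Q
Level 3: C, F, I, J
C first appears at level 3.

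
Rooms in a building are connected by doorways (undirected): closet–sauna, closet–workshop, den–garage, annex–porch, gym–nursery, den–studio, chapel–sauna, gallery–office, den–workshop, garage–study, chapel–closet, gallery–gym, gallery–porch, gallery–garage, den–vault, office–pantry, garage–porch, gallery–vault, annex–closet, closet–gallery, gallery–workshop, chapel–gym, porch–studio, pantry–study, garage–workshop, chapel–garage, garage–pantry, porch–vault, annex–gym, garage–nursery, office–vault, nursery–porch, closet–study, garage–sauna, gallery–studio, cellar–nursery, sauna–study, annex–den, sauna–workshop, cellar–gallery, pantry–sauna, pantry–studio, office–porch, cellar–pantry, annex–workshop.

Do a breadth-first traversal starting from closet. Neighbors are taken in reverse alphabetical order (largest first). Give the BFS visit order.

closet → workshop → study → sauna → gallery → chapel → annex → garage → den → pantry → vault → studio → porch → office → gym → cellar → nursery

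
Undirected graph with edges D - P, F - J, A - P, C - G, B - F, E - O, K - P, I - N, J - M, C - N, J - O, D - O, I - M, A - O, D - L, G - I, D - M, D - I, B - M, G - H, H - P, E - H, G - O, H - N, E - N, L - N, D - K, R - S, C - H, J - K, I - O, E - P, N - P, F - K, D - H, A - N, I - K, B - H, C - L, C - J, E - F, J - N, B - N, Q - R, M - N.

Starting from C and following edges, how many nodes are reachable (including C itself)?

BFS from C visits: C, N, L, J, H, G, P, M, I, E, B, A, D, O, K, F
Reachable nodes: 16 of 19 total.

16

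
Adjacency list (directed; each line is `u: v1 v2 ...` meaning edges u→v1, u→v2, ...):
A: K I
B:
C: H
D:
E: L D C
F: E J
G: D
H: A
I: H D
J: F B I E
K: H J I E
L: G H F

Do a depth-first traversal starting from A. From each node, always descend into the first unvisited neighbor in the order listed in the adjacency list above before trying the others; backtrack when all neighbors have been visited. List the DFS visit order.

A -> K -> H -> J -> F -> E -> L -> G -> D -> C -> B -> I

Visit A
A → K
K → H
K → J
J → F
F → E
E → L
L → G
G → D
E → C
J → B
J → I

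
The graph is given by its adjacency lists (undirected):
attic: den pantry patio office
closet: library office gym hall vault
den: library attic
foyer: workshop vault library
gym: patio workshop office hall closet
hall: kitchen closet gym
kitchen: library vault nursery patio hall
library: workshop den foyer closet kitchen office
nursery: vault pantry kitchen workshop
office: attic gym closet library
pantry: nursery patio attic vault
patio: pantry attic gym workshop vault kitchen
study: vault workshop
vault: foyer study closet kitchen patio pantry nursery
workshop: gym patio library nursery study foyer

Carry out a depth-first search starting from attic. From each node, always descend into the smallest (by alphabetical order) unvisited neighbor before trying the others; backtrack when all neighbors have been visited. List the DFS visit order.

Visit attic
attic → den
den → library
library → closet
closet → gym
gym → hall
hall → kitchen
kitchen → nursery
nursery → pantry
pantry → patio
patio → vault
vault → foyer
foyer → workshop
workshop → study
gym → office

attic -> den -> library -> closet -> gym -> hall -> kitchen -> nursery -> pantry -> patio -> vault -> foyer -> workshop -> study -> office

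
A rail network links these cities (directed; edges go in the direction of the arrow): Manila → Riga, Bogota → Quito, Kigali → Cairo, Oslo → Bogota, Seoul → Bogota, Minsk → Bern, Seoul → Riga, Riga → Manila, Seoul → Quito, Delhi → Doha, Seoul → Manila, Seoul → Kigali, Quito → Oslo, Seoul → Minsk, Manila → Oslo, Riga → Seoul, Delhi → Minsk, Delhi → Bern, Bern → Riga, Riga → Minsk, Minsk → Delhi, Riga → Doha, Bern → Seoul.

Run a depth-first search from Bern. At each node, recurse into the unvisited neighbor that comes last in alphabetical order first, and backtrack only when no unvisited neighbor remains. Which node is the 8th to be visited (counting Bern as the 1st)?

Oslo

Visit Bern
Bern → Seoul
Seoul → Riga
Riga → Minsk
Minsk → Delhi
Delhi → Doha
Riga → Manila
Manila → Oslo
Oslo → Bogota
Bogota → Quito
Seoul → Kigali
Kigali → Cairo

Visit order: Bern, Seoul, Riga, Minsk, Delhi, Doha, Manila, Oslo, Bogota, Quito, Kigali, Cairo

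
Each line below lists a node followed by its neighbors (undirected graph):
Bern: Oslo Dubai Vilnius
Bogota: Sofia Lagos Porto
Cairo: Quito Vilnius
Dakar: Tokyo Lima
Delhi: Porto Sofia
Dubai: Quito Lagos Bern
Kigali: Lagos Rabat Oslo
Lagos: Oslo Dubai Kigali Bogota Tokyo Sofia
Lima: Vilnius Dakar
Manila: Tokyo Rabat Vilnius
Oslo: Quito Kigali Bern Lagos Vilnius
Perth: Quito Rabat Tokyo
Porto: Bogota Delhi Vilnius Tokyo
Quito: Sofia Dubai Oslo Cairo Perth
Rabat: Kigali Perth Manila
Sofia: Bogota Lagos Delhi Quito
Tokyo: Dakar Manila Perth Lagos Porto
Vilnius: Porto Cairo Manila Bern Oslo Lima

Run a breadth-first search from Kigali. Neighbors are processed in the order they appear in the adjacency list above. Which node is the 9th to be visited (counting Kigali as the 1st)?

Perth

Visit Kigali; enqueue Lagos, Rabat, Oslo → queue [Lagos, Rabat, Oslo]
Visit Lagos; enqueue Dubai, Bogota, Tokyo, Sofia → queue [Rabat, Oslo, Dubai, Bogota, Tokyo, Sofia]
Visit Rabat; enqueue Perth, Manila → queue [Oslo, Dubai, Bogota, Tokyo, Sofia, Perth, Manila]
Visit Oslo; enqueue Quito, Bern, Vilnius → queue [Dubai, Bogota, Tokyo, Sofia, Perth, Manila, Quito, Bern, Vilnius]
Visit Dubai → queue [Bogota, Tokyo, Sofia, Perth, Manila, Quito, Bern, Vilnius]
Visit Bogota; enqueue Porto → queue [Tokyo, Sofia, Perth, Manila, Quito, Bern, Vilnius, Porto]
Visit Tokyo; enqueue Dakar → queue [Sofia, Perth, Manila, Quito, Bern, Vilnius, Porto, Dakar]
Visit Sofia; enqueue Delhi → queue [Perth, Manila, Quito, Bern, Vilnius, Porto, Dakar, Delhi]
Visit Perth → queue [Manila, Quito, Bern, Vilnius, Porto, Dakar, Delhi]
Visit Manila → queue [Quito, Bern, Vilnius, Porto, Dakar, Delhi]
Visit Quito; enqueue Cairo → queue [Bern, Vilnius, Porto, Dakar, Delhi, Cairo]
Visit Bern → queue [Vilnius, Porto, Dakar, Delhi, Cairo]
Visit Vilnius; enqueue Lima → queue [Porto, Dakar, Delhi, Cairo, Lima]
Visit Porto → queue [Dakar, Delhi, Cairo, Lima]
Visit Dakar → queue [Delhi, Cairo, Lima]
Visit Delhi → queue [Cairo, Lima]
Visit Cairo → queue [Lima]
Visit Lima → queue []

Visit order: Kigali, Lagos, Rabat, Oslo, Dubai, Bogota, Tokyo, Sofia, Perth, Manila, Quito, Bern, Vilnius, Porto, Dakar, Delhi, Cairo, Lima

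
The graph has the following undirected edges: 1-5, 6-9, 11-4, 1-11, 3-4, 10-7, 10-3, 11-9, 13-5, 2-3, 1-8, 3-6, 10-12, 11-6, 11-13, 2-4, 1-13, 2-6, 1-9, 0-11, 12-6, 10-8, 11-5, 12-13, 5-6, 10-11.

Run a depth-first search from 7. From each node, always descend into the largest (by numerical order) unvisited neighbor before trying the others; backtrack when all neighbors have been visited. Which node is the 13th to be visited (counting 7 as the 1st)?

2

Visit 7
7 → 10
10 → 12
12 → 13
13 → 11
11 → 9
9 → 6
6 → 5
5 → 1
1 → 8
6 → 3
3 → 4
4 → 2
11 → 0

Visit order: 7, 10, 12, 13, 11, 9, 6, 5, 1, 8, 3, 4, 2, 0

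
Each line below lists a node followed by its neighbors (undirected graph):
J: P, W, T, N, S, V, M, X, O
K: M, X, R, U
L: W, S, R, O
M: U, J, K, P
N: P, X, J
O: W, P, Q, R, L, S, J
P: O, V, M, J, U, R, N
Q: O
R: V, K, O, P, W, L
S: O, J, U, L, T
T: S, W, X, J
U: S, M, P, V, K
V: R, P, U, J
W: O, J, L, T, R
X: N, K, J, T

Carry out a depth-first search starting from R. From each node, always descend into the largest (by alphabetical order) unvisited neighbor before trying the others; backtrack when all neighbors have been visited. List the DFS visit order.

Visit R
R → W
W → T
T → X
X → N
N → P
P → V
V → U
U → S
S → O
O → Q
O → L
O → J
J → M
M → K

R W T X N P V U S O Q L J M K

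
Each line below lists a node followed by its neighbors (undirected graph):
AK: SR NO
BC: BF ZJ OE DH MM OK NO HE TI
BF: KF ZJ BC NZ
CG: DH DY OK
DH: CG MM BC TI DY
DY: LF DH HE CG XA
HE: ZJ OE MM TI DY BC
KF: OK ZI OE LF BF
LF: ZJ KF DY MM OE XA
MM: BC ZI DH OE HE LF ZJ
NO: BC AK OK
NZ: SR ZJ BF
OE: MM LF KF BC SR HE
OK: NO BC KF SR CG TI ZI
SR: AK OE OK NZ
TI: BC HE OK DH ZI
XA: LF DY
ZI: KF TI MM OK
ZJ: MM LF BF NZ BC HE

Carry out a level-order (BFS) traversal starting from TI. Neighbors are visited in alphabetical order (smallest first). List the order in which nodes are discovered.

TI BC DH HE OK ZI BF MM NO OE ZJ CG DY KF SR NZ LF AK XA

Visit TI; enqueue BC, DH, HE, OK, ZI → queue [BC, DH, HE, OK, ZI]
Visit BC; enqueue BF, MM, NO, OE, ZJ → queue [DH, HE, OK, ZI, BF, MM, NO, OE, ZJ]
Visit DH; enqueue CG, DY → queue [HE, OK, ZI, BF, MM, NO, OE, ZJ, CG, DY]
Visit HE → queue [OK, ZI, BF, MM, NO, OE, ZJ, CG, DY]
Visit OK; enqueue KF, SR → queue [ZI, BF, MM, NO, OE, ZJ, CG, DY, KF, SR]
Visit ZI → queue [BF, MM, NO, OE, ZJ, CG, DY, KF, SR]
Visit BF; enqueue NZ → queue [MM, NO, OE, ZJ, CG, DY, KF, SR, NZ]
Visit MM; enqueue LF → queue [NO, OE, ZJ, CG, DY, KF, SR, NZ, LF]
Visit NO; enqueue AK → queue [OE, ZJ, CG, DY, KF, SR, NZ, LF, AK]
Visit OE → queue [ZJ, CG, DY, KF, SR, NZ, LF, AK]
Visit ZJ → queue [CG, DY, KF, SR, NZ, LF, AK]
Visit CG → queue [DY, KF, SR, NZ, LF, AK]
Visit DY; enqueue XA → queue [KF, SR, NZ, LF, AK, XA]
Visit KF → queue [SR, NZ, LF, AK, XA]
Visit SR → queue [NZ, LF, AK, XA]
Visit NZ → queue [LF, AK, XA]
Visit LF → queue [AK, XA]
Visit AK → queue [XA]
Visit XA → queue []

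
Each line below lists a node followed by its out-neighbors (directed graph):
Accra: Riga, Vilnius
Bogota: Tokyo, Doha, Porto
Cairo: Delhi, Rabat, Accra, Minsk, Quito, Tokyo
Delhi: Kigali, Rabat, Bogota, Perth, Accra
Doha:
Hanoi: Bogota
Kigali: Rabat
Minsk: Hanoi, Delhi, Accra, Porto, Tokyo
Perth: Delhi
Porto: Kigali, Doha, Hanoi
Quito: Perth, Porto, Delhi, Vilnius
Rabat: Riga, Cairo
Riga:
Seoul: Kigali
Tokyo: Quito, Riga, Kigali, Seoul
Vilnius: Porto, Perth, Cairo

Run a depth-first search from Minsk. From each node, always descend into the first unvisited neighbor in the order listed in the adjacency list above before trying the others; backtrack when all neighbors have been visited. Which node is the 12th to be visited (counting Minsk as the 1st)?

Accra

Visit Minsk
Minsk → Hanoi
Hanoi → Bogota
Bogota → Tokyo
Tokyo → Quito
Quito → Perth
Perth → Delhi
Delhi → Kigali
Kigali → Rabat
Rabat → Riga
Rabat → Cairo
Cairo → Accra
Accra → Vilnius
Vilnius → Porto
Porto → Doha
Tokyo → Seoul

Visit order: Minsk, Hanoi, Bogota, Tokyo, Quito, Perth, Delhi, Kigali, Rabat, Riga, Cairo, Accra, Vilnius, Porto, Doha, Seoul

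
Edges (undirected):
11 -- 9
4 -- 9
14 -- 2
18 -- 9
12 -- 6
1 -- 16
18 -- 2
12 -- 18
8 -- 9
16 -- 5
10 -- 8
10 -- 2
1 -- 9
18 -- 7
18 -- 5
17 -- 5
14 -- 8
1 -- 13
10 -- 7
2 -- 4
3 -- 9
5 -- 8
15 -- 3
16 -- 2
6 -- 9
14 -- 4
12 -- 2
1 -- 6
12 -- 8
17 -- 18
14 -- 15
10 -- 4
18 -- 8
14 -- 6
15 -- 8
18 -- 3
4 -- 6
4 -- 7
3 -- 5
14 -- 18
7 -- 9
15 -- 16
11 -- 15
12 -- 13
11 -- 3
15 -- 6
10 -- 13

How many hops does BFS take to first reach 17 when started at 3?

Level 0: 3
Level 1: 5, 9, 11, 15, 18
Level 2: 1, 2, 4, 6, 7, 8, 12, 14, 16, 17
Level 3: 10, 13
17 first appears at level 2.

2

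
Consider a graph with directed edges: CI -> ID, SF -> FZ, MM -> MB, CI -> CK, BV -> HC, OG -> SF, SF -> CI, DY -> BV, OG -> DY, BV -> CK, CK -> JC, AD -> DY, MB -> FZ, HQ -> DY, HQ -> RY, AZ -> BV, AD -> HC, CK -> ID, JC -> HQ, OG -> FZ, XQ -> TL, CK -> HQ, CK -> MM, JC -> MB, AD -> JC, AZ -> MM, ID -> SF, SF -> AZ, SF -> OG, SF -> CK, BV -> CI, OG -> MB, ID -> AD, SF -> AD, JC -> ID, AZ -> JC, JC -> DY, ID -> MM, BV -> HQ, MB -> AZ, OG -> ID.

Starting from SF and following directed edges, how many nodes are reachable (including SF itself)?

16

BFS from SF visits: SF, AD, AZ, CI, CK, FZ, OG, DY, HC, JC, BV, MM, ID, HQ, MB, RY
Reachable nodes: 16 of 18 total.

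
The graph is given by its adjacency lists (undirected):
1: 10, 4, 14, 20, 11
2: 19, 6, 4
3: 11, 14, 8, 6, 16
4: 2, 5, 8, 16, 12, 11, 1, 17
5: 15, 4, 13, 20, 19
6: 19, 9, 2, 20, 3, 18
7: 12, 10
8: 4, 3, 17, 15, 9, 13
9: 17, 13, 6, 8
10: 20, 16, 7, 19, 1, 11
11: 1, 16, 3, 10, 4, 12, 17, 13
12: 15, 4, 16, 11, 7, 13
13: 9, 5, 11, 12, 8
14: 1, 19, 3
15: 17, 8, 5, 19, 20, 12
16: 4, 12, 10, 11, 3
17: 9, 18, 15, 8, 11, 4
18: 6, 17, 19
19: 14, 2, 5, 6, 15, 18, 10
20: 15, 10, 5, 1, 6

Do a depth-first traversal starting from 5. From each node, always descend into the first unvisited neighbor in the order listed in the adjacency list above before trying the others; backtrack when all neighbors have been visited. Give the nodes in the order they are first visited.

Visit 5
5 → 15
15 → 17
17 → 9
9 → 13
13 → 11
11 → 1
1 → 10
10 → 20
20 → 6
6 → 19
19 → 14
14 → 3
3 → 8
8 → 4
4 → 2
4 → 16
16 → 12
12 → 7
19 → 18

5 15 17 9 13 11 1 10 20 6 19 14 3 8 4 2 16 12 7 18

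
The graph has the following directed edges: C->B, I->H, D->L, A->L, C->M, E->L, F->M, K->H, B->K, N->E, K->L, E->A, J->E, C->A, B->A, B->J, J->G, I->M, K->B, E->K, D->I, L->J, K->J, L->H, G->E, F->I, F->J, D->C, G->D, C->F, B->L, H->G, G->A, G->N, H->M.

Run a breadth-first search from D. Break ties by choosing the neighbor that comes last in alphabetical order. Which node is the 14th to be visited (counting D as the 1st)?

N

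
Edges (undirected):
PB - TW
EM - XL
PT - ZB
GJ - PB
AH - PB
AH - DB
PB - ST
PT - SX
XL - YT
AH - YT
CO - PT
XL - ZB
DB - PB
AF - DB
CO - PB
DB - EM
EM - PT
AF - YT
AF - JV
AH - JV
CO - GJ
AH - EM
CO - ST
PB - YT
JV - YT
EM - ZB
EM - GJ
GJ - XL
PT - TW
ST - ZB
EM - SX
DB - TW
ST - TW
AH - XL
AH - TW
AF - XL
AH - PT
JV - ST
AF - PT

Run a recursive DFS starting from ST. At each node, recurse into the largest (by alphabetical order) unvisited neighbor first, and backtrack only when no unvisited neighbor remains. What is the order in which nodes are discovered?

ST → ZB → XL → YT → PB → TW → PT → SX → EM → GJ → CO → DB → AH → JV → AF

Visit ST
ST → ZB
ZB → XL
XL → YT
YT → PB
PB → TW
TW → PT
PT → SX
SX → EM
EM → GJ
GJ → CO
EM → DB
DB → AH
AH → JV
JV → AF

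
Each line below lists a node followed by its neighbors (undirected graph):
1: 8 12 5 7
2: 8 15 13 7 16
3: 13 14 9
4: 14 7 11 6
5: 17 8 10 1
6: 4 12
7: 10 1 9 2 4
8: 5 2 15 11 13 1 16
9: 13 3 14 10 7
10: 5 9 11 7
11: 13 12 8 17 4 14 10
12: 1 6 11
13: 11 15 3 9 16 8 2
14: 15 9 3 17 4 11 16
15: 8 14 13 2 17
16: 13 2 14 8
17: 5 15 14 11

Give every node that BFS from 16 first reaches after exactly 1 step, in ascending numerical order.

Level 0: 16
Level 1: 2, 8, 13, 14
Level 2: 1, 3, 4, 5, 7, 9, 11, 15, 17
Level 3: 6, 10, 12

2, 8, 13, 14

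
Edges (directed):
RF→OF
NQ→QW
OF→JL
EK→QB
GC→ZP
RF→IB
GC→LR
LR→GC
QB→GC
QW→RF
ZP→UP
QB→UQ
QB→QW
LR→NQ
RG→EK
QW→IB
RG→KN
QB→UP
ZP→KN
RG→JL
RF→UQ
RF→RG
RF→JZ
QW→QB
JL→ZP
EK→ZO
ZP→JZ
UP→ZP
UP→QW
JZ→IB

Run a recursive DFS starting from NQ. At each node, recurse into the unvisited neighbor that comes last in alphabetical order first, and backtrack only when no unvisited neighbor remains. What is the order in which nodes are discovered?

Visit NQ
NQ → QW
QW → RF
RF → UQ
RF → RG
RG → KN
RG → JL
JL → ZP
ZP → UP
ZP → JZ
JZ → IB
RG → EK
EK → ZO
EK → QB
QB → GC
GC → LR
RF → OF

NQ → QW → RF → UQ → RG → KN → JL → ZP → UP → JZ → IB → EK → ZO → QB → GC → LR → OF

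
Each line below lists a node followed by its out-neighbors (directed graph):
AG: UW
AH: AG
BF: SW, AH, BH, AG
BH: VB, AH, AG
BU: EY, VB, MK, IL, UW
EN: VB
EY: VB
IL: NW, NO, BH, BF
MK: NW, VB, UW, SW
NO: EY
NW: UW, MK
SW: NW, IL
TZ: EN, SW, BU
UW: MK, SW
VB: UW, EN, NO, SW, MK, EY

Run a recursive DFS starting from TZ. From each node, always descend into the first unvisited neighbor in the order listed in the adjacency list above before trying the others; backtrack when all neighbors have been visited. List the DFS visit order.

TZ EN VB UW MK NW SW IL NO EY BH AH AG BF BU

Visit TZ
TZ → EN
EN → VB
VB → UW
UW → MK
MK → NW
MK → SW
SW → IL
IL → NO
NO → EY
IL → BH
BH → AH
AH → AG
IL → BF
TZ → BU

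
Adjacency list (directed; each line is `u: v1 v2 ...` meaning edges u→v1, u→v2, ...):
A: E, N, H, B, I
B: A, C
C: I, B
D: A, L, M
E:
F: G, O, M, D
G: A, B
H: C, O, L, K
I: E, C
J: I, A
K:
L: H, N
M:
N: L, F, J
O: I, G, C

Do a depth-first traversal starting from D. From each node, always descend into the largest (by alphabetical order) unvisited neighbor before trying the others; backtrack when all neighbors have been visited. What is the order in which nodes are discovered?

Visit D
D → M
D → L
L → N
N → J
J → I
I → E
I → C
C → B
B → A
A → H
H → O
O → G
H → K
N → F

D -> M -> L -> N -> J -> I -> E -> C -> B -> A -> H -> O -> G -> K -> F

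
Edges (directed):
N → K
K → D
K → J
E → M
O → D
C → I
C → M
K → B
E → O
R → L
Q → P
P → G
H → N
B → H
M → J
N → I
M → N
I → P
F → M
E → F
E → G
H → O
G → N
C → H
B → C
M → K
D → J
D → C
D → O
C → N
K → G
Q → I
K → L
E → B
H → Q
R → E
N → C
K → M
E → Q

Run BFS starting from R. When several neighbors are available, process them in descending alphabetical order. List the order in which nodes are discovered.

Visit R; enqueue L, E → queue [L, E]
Visit L → queue [E]
Visit E; enqueue Q, O, M, G, F, B → queue [Q, O, M, G, F, B]
Visit Q; enqueue P, I → queue [O, M, G, F, B, P, I]
Visit O; enqueue D → queue [M, G, F, B, P, I, D]
Visit M; enqueue N, K, J → queue [G, F, B, P, I, D, N, K, J]
Visit G → queue [F, B, P, I, D, N, K, J]
Visit F → queue [B, P, I, D, N, K, J]
Visit B; enqueue H, C → queue [P, I, D, N, K, J, H, C]
Visit P → queue [I, D, N, K, J, H, C]
Visit I → queue [D, N, K, J, H, C]
Visit D → queue [N, K, J, H, C]
Visit N → queue [K, J, H, C]
Visit K → queue [J, H, C]
Visit J → queue [H, C]
Visit H → queue [C]
Visit C → queue []

R, L, E, Q, O, M, G, F, B, P, I, D, N, K, J, H, C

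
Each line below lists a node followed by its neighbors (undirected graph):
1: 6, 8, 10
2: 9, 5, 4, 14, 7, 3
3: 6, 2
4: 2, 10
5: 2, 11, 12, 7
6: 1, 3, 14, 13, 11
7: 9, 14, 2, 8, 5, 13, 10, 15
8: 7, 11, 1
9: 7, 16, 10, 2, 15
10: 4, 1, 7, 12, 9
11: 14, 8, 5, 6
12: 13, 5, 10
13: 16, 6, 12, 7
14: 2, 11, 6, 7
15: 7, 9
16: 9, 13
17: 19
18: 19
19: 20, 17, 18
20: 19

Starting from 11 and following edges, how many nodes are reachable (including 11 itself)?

BFS from 11 visits: 11, 14, 8, 6, 5, 7, 2, 1, 13, 3, 12, 15, 10, 9, 4, 16
Reachable nodes: 16 of 20 total.

16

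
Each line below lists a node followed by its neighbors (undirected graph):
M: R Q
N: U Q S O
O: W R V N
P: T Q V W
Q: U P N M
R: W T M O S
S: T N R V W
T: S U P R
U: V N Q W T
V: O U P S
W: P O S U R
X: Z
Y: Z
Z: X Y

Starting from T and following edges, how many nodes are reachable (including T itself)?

11

BFS from T visits: T, P, R, S, U, Q, V, W, M, O, N
Reachable nodes: 11 of 14 total.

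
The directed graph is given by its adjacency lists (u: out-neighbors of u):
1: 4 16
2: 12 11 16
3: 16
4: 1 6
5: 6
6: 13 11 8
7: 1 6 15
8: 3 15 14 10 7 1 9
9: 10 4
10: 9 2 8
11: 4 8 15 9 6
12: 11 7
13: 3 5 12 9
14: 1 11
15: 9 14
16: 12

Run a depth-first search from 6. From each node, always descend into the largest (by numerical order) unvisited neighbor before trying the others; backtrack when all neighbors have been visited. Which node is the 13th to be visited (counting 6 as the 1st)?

7

Visit 6
6 → 13
13 → 12
12 → 11
11 → 15
15 → 14
14 → 1
1 → 16
1 → 4
15 → 9
9 → 10
10 → 8
8 → 7
8 → 3
10 → 2
13 → 5

Visit order: 6, 13, 12, 11, 15, 14, 1, 16, 4, 9, 10, 8, 7, 3, 2, 5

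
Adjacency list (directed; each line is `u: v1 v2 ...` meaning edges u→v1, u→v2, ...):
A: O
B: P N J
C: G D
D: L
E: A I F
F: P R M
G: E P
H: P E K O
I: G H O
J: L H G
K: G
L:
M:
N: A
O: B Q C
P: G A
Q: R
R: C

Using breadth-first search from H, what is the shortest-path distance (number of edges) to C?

2

Level 0: H
Level 1: E, K, O, P
Level 2: A, B, C, F, G, I, Q
Level 3: D, J, M, N, R
Level 4: L
C first appears at level 2.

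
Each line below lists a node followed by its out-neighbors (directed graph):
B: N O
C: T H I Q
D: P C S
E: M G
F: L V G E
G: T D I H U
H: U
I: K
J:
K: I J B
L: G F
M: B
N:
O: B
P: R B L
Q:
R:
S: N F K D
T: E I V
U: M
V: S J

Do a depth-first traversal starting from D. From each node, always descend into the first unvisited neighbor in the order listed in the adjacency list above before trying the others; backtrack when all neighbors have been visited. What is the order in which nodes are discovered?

D P R B N O L G T E M I K J V S F H U C Q

Visit D
D → P
P → R
P → B
B → N
B → O
P → L
L → G
G → T
T → E
E → M
T → I
I → K
K → J
T → V
V → S
S → F
G → H
H → U
D → C
C → Q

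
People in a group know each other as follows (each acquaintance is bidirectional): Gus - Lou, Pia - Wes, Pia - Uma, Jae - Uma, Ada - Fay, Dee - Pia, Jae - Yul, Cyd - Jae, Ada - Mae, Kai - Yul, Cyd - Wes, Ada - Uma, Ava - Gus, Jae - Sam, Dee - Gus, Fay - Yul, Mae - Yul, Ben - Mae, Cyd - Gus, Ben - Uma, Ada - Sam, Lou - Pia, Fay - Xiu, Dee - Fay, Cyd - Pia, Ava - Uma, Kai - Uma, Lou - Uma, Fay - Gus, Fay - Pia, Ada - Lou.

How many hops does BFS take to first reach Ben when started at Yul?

2

Level 0: Yul
Level 1: Fay, Jae, Kai, Mae
Level 2: Ada, Ben, Cyd, Dee, Gus, Pia, Sam, Uma, Xiu
Level 3: Ava, Lou, Wes
Ben first appears at level 2.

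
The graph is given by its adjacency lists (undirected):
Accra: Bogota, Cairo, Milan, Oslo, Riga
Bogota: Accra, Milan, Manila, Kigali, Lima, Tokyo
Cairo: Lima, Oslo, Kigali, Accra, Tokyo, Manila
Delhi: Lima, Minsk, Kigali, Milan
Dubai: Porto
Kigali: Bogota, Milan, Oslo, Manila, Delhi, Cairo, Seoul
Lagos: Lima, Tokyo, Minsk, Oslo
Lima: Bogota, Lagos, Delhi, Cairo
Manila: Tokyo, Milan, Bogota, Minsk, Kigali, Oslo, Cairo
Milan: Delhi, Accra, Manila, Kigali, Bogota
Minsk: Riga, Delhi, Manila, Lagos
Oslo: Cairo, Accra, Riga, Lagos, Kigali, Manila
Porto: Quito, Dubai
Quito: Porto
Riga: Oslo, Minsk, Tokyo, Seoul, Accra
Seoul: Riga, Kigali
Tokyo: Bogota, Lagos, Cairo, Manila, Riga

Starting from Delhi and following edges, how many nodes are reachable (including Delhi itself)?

14

BFS from Delhi visits: Delhi, Lima, Minsk, Kigali, Milan, Bogota, Lagos, Cairo, Riga, Manila, Oslo, Seoul, Accra, Tokyo
Reachable nodes: 14 of 17 total.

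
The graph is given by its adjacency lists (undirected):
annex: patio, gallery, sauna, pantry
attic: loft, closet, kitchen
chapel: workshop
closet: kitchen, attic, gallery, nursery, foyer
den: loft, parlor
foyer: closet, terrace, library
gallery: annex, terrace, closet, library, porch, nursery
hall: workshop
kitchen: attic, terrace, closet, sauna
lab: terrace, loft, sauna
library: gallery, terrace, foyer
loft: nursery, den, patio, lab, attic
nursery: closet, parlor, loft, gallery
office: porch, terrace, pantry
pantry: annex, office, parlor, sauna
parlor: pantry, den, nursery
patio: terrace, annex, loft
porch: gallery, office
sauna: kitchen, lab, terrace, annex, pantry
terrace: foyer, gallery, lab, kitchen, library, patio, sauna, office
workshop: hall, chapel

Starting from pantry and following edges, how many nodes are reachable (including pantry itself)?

BFS from pantry visits: pantry, annex, office, parlor, sauna, gallery, patio, porch, terrace, den, nursery, kitchen, lab, closet, library, loft, foyer, attic
Reachable nodes: 18 of 21 total.

18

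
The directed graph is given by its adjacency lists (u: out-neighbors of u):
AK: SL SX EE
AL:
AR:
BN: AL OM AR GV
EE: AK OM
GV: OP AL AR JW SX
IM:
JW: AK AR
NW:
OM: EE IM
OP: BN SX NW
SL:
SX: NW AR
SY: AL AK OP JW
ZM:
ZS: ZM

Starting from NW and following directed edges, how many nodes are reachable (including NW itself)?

BFS from NW visits: NW
Reachable nodes: 1 of 16 total.

1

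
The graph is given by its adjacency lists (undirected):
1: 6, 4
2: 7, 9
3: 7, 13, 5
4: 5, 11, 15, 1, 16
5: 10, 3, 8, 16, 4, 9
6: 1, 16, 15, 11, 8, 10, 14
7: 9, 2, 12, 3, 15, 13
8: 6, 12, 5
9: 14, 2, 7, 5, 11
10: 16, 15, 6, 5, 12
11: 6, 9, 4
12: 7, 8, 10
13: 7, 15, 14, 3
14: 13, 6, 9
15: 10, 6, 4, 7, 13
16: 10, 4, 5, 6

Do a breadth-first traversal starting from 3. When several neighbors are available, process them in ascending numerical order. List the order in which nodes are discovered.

3 -> 5 -> 7 -> 13 -> 4 -> 8 -> 9 -> 10 -> 16 -> 2 -> 12 -> 15 -> 14 -> 1 -> 11 -> 6

Visit 3; enqueue 5, 7, 13 → queue [5, 7, 13]
Visit 5; enqueue 4, 8, 9, 10, 16 → queue [7, 13, 4, 8, 9, 10, 16]
Visit 7; enqueue 2, 12, 15 → queue [13, 4, 8, 9, 10, 16, 2, 12, 15]
Visit 13; enqueue 14 → queue [4, 8, 9, 10, 16, 2, 12, 15, 14]
Visit 4; enqueue 1, 11 → queue [8, 9, 10, 16, 2, 12, 15, 14, 1, 11]
Visit 8; enqueue 6 → queue [9, 10, 16, 2, 12, 15, 14, 1, 11, 6]
Visit 9 → queue [10, 16, 2, 12, 15, 14, 1, 11, 6]
Visit 10 → queue [16, 2, 12, 15, 14, 1, 11, 6]
Visit 16 → queue [2, 12, 15, 14, 1, 11, 6]
Visit 2 → queue [12, 15, 14, 1, 11, 6]
Visit 12 → queue [15, 14, 1, 11, 6]
Visit 15 → queue [14, 1, 11, 6]
Visit 14 → queue [1, 11, 6]
Visit 1 → queue [11, 6]
Visit 11 → queue [6]
Visit 6 → queue []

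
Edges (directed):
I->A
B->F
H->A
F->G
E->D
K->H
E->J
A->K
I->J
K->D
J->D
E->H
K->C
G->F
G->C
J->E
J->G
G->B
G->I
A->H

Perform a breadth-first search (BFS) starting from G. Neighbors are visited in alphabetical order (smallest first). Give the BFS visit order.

G B C F I A J H K D E

Visit G; enqueue B, C, F, I → queue [B, C, F, I]
Visit B → queue [C, F, I]
Visit C → queue [F, I]
Visit F → queue [I]
Visit I; enqueue A, J → queue [A, J]
Visit A; enqueue H, K → queue [J, H, K]
Visit J; enqueue D, E → queue [H, K, D, E]
Visit H → queue [K, D, E]
Visit K → queue [D, E]
Visit D → queue [E]
Visit E → queue []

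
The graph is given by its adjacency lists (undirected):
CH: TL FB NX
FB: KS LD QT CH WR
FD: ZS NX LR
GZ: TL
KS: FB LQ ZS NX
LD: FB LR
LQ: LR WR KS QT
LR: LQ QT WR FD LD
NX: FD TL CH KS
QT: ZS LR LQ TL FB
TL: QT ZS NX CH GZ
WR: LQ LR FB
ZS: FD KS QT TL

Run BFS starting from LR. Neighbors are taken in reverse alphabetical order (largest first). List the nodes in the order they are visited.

Visit LR; enqueue WR, QT, LQ, LD, FD → queue [WR, QT, LQ, LD, FD]
Visit WR; enqueue FB → queue [QT, LQ, LD, FD, FB]
Visit QT; enqueue ZS, TL → queue [LQ, LD, FD, FB, ZS, TL]
Visit LQ; enqueue KS → queue [LD, FD, FB, ZS, TL, KS]
Visit LD → queue [FD, FB, ZS, TL, KS]
Visit FD; enqueue NX → queue [FB, ZS, TL, KS, NX]
Visit FB; enqueue CH → queue [ZS, TL, KS, NX, CH]
Visit ZS → queue [TL, KS, NX, CH]
Visit TL; enqueue GZ → queue [KS, NX, CH, GZ]
Visit KS → queue [NX, CH, GZ]
Visit NX → queue [CH, GZ]
Visit CH → queue [GZ]
Visit GZ → queue []

LR → WR → QT → LQ → LD → FD → FB → ZS → TL → KS → NX → CH → GZ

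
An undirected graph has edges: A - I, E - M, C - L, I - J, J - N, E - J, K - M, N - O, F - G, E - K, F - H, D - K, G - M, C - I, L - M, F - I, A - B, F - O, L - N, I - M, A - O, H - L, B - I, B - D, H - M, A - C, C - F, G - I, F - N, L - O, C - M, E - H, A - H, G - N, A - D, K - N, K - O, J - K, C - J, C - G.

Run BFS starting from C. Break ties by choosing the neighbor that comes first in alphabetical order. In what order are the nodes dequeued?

C A F G I J L M B D H O N E K

Visit C; enqueue A, F, G, I, J, L, M → queue [A, F, G, I, J, L, M]
Visit A; enqueue B, D, H, O → queue [F, G, I, J, L, M, B, D, H, O]
Visit F; enqueue N → queue [G, I, J, L, M, B, D, H, O, N]
Visit G → queue [I, J, L, M, B, D, H, O, N]
Visit I → queue [J, L, M, B, D, H, O, N]
Visit J; enqueue E, K → queue [L, M, B, D, H, O, N, E, K]
Visit L → queue [M, B, D, H, O, N, E, K]
Visit M → queue [B, D, H, O, N, E, K]
Visit B → queue [D, H, O, N, E, K]
Visit D → queue [H, O, N, E, K]
Visit H → queue [O, N, E, K]
Visit O → queue [N, E, K]
Visit N → queue [E, K]
Visit E → queue [K]
Visit K → queue []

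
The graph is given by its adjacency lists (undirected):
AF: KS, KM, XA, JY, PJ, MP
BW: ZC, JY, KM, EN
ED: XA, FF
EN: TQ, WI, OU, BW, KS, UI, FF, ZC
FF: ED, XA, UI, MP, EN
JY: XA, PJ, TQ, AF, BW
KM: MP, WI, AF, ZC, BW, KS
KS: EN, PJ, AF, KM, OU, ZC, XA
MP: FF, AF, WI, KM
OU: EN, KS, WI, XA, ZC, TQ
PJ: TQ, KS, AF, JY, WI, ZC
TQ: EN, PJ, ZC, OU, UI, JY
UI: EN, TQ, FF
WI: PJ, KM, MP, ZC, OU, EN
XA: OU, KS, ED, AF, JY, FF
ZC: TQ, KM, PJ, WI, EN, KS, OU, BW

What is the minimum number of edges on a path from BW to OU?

2

Level 0: BW
Level 1: EN, JY, KM, ZC
Level 2: AF, FF, KS, MP, OU, PJ, TQ, UI, WI, XA
Level 3: ED
OU first appears at level 2.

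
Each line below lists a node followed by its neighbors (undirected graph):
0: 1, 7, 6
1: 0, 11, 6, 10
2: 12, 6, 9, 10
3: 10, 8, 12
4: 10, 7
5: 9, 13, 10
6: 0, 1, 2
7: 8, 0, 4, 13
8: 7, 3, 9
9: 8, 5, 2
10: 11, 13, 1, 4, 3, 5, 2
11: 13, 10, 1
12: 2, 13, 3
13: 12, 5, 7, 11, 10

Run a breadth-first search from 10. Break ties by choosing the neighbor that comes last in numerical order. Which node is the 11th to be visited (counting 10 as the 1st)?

Visit 10; enqueue 13, 11, 5, 4, 3, 2, 1 → queue [13, 11, 5, 4, 3, 2, 1]
Visit 13; enqueue 12, 7 → queue [11, 5, 4, 3, 2, 1, 12, 7]
Visit 11 → queue [5, 4, 3, 2, 1, 12, 7]
Visit 5; enqueue 9 → queue [4, 3, 2, 1, 12, 7, 9]
Visit 4 → queue [3, 2, 1, 12, 7, 9]
Visit 3; enqueue 8 → queue [2, 1, 12, 7, 9, 8]
Visit 2; enqueue 6 → queue [1, 12, 7, 9, 8, 6]
Visit 1; enqueue 0 → queue [12, 7, 9, 8, 6, 0]
Visit 12 → queue [7, 9, 8, 6, 0]
Visit 7 → queue [9, 8, 6, 0]
Visit 9 → queue [8, 6, 0]
Visit 8 → queue [6, 0]
Visit 6 → queue [0]
Visit 0 → queue []

Visit order: 10, 13, 11, 5, 4, 3, 2, 1, 12, 7, 9, 8, 6, 0

9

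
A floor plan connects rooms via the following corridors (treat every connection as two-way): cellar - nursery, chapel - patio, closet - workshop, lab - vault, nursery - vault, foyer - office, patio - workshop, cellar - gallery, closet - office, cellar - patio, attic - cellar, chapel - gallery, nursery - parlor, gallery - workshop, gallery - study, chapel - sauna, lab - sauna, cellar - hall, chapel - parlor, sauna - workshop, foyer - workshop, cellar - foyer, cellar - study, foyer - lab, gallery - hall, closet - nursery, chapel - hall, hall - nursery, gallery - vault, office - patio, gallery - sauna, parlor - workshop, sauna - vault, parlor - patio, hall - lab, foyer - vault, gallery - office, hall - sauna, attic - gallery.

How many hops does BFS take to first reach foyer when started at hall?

2

Level 0: hall
Level 1: cellar, chapel, gallery, lab, nursery, sauna
Level 2: attic, closet, foyer, office, parlor, patio, study, vault, workshop
foyer first appears at level 2.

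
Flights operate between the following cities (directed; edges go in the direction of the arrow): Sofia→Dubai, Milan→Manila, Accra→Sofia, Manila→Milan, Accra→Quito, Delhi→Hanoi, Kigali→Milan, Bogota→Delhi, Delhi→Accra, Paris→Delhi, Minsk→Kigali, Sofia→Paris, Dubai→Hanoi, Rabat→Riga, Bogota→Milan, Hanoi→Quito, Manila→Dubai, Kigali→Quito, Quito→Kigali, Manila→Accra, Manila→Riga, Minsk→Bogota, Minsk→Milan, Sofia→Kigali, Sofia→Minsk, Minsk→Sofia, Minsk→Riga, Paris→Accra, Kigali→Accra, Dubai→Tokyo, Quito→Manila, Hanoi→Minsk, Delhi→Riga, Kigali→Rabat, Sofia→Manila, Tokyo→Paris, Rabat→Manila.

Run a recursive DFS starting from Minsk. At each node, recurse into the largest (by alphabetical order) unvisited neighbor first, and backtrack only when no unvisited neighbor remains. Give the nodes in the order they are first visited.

Minsk Sofia Paris Delhi Riga Hanoi Quito Manila Milan Dubai Tokyo Accra Kigali Rabat Bogota

Visit Minsk
Minsk → Sofia
Sofia → Paris
Paris → Delhi
Delhi → Riga
Delhi → Hanoi
Hanoi → Quito
Quito → Manila
Manila → Milan
Manila → Dubai
Dubai → Tokyo
Manila → Accra
Quito → Kigali
Kigali → Rabat
Minsk → Bogota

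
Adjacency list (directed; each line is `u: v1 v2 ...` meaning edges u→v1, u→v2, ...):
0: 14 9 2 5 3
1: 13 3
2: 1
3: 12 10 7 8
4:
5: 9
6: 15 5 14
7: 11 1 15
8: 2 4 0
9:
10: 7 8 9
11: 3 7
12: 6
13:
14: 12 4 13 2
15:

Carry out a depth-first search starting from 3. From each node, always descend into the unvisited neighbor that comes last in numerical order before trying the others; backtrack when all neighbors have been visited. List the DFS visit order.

Visit 3
3 → 12
12 → 6
6 → 15
6 → 14
14 → 13
14 → 4
14 → 2
2 → 1
6 → 5
5 → 9
3 → 10
10 → 8
8 → 0
10 → 7
7 → 11

3, 12, 6, 15, 14, 13, 4, 2, 1, 5, 9, 10, 8, 0, 7, 11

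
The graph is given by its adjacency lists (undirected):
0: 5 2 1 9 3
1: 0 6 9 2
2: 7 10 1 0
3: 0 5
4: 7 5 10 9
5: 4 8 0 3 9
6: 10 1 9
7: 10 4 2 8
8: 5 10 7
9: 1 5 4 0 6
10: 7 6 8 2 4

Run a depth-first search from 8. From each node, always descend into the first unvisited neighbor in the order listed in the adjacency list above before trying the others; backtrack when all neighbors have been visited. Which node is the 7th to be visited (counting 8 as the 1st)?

1

Visit 8
8 → 5
5 → 4
4 → 7
7 → 10
10 → 6
6 → 1
1 → 0
0 → 2
0 → 9
0 → 3

Visit order: 8, 5, 4, 7, 10, 6, 1, 0, 2, 9, 3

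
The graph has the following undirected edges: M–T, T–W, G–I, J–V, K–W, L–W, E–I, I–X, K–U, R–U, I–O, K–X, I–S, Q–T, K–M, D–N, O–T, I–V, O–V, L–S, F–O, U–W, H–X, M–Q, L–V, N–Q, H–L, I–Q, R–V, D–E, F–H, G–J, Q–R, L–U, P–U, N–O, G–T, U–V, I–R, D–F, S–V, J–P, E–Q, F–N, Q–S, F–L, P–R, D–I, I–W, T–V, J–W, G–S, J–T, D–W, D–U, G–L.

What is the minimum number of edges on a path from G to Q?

Level 0: G
Level 1: I, J, L, S, T
Level 2: D, E, F, H, M, O, P, Q, R, U, V, W, X
Level 3: K, N
Q first appears at level 2.

2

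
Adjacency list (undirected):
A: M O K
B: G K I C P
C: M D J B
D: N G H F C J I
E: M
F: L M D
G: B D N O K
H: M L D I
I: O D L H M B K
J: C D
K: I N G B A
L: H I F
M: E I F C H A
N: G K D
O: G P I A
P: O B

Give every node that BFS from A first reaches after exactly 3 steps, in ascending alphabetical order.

D, J, L

Level 0: A
Level 1: K, M, O
Level 2: B, C, E, F, G, H, I, N, P
Level 3: D, J, L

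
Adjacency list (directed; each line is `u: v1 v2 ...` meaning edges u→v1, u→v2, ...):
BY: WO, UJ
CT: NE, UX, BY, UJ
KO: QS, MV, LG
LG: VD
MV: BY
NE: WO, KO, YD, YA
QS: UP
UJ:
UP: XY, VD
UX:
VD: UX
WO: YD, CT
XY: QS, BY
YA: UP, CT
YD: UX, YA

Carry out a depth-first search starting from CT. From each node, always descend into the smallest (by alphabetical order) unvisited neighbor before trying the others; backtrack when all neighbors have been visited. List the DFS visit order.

Visit CT
CT → BY
BY → UJ
BY → WO
WO → YD
YD → UX
YD → YA
YA → UP
UP → VD
UP → XY
XY → QS
CT → NE
NE → KO
KO → LG
KO → MV

CT BY UJ WO YD UX YA UP VD XY QS NE KO LG MV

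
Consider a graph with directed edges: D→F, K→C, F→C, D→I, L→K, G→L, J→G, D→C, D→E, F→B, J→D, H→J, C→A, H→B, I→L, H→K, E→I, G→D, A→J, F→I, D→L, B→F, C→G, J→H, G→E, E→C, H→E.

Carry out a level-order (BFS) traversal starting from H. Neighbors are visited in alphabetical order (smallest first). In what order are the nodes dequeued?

Visit H; enqueue B, E, J, K → queue [B, E, J, K]
Visit B; enqueue F → queue [E, J, K, F]
Visit E; enqueue C, I → queue [J, K, F, C, I]
Visit J; enqueue D, G → queue [K, F, C, I, D, G]
Visit K → queue [F, C, I, D, G]
Visit F → queue [C, I, D, G]
Visit C; enqueue A → queue [I, D, G, A]
Visit I; enqueue L → queue [D, G, A, L]
Visit D → queue [G, A, L]
Visit G → queue [A, L]
Visit A → queue [L]
Visit L → queue []

H, B, E, J, K, F, C, I, D, G, A, L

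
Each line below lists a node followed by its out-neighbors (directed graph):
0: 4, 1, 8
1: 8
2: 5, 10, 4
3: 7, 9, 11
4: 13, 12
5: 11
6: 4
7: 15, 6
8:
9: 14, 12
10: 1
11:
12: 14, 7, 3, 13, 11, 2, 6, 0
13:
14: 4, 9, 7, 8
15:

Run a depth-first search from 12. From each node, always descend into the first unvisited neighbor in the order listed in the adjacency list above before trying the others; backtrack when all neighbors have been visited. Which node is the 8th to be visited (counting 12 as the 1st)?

6

Visit 12
12 → 14
14 → 4
4 → 13
14 → 9
14 → 7
7 → 15
7 → 6
14 → 8
12 → 3
3 → 11
12 → 2
2 → 5
2 → 10
10 → 1
12 → 0

Visit order: 12, 14, 4, 13, 9, 7, 15, 6, 8, 3, 11, 2, 5, 10, 1, 0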